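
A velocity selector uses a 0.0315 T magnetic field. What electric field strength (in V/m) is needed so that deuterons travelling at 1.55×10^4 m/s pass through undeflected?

qE = qvB ⇒ E = vB = (1.55×10^4)(0.0315) = 488 V/m.

E ≈ 488 V/m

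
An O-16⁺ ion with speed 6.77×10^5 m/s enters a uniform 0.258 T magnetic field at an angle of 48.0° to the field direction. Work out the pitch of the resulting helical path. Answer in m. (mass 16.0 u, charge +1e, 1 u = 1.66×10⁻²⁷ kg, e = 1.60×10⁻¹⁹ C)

The velocity component along B is v∥ = v cos48.0° = 4.53×10^5 m/s.
The cyclotron period T = 2πm/(qB) = 4.04×10^-6 s is set by m, q, B alone.
Pitch = v∥·T = (4.53×10^5)(4.04×10^-6) = 1.83 m.

pitch ≈ 1.83 m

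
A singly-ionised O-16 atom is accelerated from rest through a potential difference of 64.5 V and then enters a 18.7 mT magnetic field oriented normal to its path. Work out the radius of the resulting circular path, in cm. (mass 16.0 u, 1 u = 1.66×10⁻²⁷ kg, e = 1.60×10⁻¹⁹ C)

The kinetic energy gained is K = qV = (1×1.60×10^-19)(64.5) = 1.03×10^-17 J.
v = √(2K/m) = 2.79×10^4 m/s.
r = mv/(qB) = (2.66×10^-26)(2.79×10^4) / [(1×1.60×10^-19)(0.0187)] = 0.247 m.

r ≈ 24.7 cm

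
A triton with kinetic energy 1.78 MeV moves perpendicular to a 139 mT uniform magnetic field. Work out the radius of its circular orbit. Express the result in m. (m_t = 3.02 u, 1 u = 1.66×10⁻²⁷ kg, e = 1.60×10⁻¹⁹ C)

r ≈ 2.40 m

Convert the energy: K = 1.78 MeV = 2.85×10^-13 J.
v = √(2K/m) = √(2·2.85×10^-13/5.01×10^-27) = 1.07×10^7 m/s.
r = mv/(qB) = (5.01×10^-27)(1.07×10^7) / [(1×1.60×10^-19)(0.139)] = 2.40 m.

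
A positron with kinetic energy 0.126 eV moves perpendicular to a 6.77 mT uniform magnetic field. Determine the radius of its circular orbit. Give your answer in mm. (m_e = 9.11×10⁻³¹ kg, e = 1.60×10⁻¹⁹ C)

r ≈ 0.177 mm

Convert the energy: K = 0.126 eV = 2.02×10^-20 J.
v = √(2K/m) = √(2·2.02×10^-20/9.11×10^-31) = 2.10×10^5 m/s.
r = mv/(qB) = (9.11×10^-31)(2.10×10^5) / [(1×1.60×10^-19)(6.77×10^-3)] = 1.77×10^-4 m.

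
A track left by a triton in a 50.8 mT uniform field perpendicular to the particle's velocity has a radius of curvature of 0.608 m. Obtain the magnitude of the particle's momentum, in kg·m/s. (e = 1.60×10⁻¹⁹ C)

p ≈ 4.94×10^-21 kg·m/s

Since qvB = mv²/r, the momentum p = mv = qBr.
p = (1×1.60×10^-19)(0.0508)(0.608) = 4.94×10^-21 kg·m/s.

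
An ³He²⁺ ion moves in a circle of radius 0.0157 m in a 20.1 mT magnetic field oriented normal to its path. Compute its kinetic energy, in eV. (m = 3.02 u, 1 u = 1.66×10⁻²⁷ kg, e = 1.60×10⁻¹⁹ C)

v = qBr/m = (2×1.60×10^-19)(0.0201)(0.0157) / (5.01×10^-27) = 2.01×10^4 m/s.
K = ½mv² = 0.5·(5.01×10^-27)·(2.01×10^4)² = 1.02×10^-18 J = 6.36 eV.

K ≈ 6.36 eV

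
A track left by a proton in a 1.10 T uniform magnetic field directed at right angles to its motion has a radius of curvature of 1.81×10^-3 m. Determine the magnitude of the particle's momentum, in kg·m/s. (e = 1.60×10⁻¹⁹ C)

Since qvB = mv²/r, the momentum p = mv = qBr.
p = (1×1.60×10^-19)(1.10)(1.81×10^-3) = 3.19×10^-22 kg·m/s.

p ≈ 3.19×10^-22 kg·m/s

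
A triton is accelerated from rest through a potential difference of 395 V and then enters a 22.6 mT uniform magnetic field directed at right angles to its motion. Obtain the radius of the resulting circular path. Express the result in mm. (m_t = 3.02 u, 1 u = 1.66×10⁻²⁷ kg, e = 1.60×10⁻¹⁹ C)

r ≈ 220 mm

The kinetic energy gained is K = qV = (1×1.60×10^-19)(395) = 6.32×10^-17 J.
v = √(2K/m) = 1.59×10^5 m/s.
r = mv/(qB) = (5.01×10^-27)(1.59×10^5) / [(1×1.60×10^-19)(0.0226)] = 0.220 m.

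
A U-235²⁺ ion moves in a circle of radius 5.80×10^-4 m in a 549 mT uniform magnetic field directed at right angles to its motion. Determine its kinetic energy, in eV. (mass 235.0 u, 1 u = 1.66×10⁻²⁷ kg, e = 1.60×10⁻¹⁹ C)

K ≈ 0.0832 eV

v = qBr/m = (2×1.60×10^-19)(0.549)(5.80×10^-4) / (3.90×10^-25) = 261 m/s.
K = ½mv² = 0.5·(3.90×10^-25)·(261)² = 1.33×10^-20 J = 0.0832 eV.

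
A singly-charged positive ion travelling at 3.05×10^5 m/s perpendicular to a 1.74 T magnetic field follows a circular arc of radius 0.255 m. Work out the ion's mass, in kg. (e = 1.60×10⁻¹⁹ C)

qvB = mv²/r ⇒ m = qBr/v.
m = (1×1.60×10^-19)(1.74)(0.255) / (3.05×10^5) = 2.33×10^-25 kg.

m ≈ 2.33×10^-25 kg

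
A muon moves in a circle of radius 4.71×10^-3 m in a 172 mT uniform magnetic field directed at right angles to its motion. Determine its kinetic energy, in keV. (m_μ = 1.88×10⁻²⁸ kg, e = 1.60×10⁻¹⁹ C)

v = qBr/m = (1×1.60×10^-19)(0.172)(4.71×10^-3) / (1.88×10^-28) = 6.89×10^5 m/s.
K = ½mv² = 0.5·(1.88×10^-28)·(6.89×10^5)² = 4.47×10^-17 J = 0.279 keV.

K ≈ 0.279 keV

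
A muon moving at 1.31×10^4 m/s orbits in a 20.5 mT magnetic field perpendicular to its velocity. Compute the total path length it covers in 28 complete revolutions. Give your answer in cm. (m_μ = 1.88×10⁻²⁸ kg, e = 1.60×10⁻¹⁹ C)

r = mv/(qB) = 7.51×10^-4 m, so one revolution covers 2πr = 4.72×10^-3 m.
In 28 revolutions: L = 28·2πr = 0.132 m.

L ≈ 13.2 cm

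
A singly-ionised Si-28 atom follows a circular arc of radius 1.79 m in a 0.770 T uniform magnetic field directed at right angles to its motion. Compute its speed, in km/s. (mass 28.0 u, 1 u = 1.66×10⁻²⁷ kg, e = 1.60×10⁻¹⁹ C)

v ≈ 4740 km/s

From qvB = mv²/r, v = qBr/m.
v = (1×1.60×10^-19)(0.770)(1.79) / (4.65×10^-26) = 4.74×10^6 m/s.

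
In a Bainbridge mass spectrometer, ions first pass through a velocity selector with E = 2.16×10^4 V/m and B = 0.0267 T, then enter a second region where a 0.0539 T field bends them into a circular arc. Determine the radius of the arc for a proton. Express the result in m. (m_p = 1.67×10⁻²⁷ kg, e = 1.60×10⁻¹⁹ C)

The selector passes v = E/B = 2.16×10^4/0.0267 = 8.09×10^5 m/s.
In the deflection region, r = mv/(qB₂) = (1.67×10^-27)(8.09×10^5) / [(1×1.60×10^-19)(0.0539)] = 0.157 m.

r ≈ 0.157 m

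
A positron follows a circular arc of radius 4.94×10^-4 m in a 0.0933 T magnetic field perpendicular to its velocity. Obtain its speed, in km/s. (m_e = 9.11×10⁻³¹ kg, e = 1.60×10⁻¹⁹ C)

From qvB = mv²/r, v = qBr/m.
v = (1×1.60×10^-19)(0.0933)(4.94×10^-4) / (9.11×10^-31) = 8.09×10^6 m/s.

v ≈ 8090 km/s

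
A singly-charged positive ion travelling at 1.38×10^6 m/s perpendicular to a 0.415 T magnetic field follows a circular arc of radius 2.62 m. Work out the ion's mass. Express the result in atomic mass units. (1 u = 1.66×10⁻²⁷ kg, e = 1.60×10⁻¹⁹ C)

m ≈ 75.9 u

qvB = mv²/r ⇒ m = qBr/v.
m = (1×1.60×10^-19)(0.415)(2.62) / (1.38×10^6) = 1.26×10^-25 kg = 75.9 u.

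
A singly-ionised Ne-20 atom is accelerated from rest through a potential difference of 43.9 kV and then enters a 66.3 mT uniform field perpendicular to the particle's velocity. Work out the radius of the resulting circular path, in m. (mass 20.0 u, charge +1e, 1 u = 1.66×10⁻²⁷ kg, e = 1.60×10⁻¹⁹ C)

The kinetic energy gained is K = qV = (1×1.60×10^-19)(4.39×10^4) = 7.02×10^-15 J.
v = √(2K/m) = 6.50×10^5 m/s.
r = mv/(qB) = (3.32×10^-26)(6.50×10^5) / [(1×1.60×10^-19)(0.0663)] = 2.04 m.

r ≈ 2.04 m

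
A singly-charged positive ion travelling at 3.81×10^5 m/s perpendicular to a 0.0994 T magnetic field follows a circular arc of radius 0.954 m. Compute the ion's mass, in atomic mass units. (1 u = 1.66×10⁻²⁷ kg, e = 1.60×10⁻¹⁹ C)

m ≈ 24.0 u

qvB = mv²/r ⇒ m = qBr/v.
m = (1×1.60×10^-19)(0.0994)(0.954) / (3.81×10^5) = 3.98×10^-26 kg = 24.0 u.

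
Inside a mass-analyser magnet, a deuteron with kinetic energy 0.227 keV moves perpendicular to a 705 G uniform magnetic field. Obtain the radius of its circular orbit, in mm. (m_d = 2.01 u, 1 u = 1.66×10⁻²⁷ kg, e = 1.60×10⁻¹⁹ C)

Convert the energy: K = 0.227 keV = 3.63×10^-17 J.
v = √(2K/m) = √(2·3.63×10^-17/3.34×10^-27) = 1.48×10^5 m/s.
r = mv/(qB) = (3.34×10^-27)(1.48×10^5) / [(1×1.60×10^-19)(0.0705)] = 0.0436 m.

r ≈ 43.6 mm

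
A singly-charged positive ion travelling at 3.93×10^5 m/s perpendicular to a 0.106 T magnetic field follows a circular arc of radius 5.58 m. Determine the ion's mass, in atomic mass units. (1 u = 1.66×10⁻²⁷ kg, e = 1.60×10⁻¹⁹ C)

m ≈ 145 u

qvB = mv²/r ⇒ m = qBr/v.
m = (1×1.60×10^-19)(0.106)(5.58) / (3.93×10^5) = 2.41×10^-25 kg = 145 u.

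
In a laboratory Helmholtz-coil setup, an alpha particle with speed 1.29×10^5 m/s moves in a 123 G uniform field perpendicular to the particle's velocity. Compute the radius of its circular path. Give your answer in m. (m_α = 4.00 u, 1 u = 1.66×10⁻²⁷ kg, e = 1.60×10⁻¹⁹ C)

r ≈ 0.218 m

The magnetic force provides the centripetal force: qvB = mv²/r, so r = mv/(qB).
r = (6.64×10^-27 kg)(1.29×10^5 m/s) / [(2×1.60×10^-19 C)(0.0123 T)] = 0.218 m.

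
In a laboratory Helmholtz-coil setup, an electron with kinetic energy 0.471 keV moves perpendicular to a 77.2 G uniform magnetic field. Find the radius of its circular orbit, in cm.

r ≈ 0.949 cm

Convert the energy: K = 0.471 keV = 7.54×10^-17 J.
v = √(2K/m) = √(2·7.54×10^-17/9.11×10^-31) = 1.29×10^7 m/s.
r = mv/(qB) = (9.11×10^-31)(1.29×10^7) / [(1×1.60×10^-19)(7.72×10^-3)] = 9.49×10^-3 m.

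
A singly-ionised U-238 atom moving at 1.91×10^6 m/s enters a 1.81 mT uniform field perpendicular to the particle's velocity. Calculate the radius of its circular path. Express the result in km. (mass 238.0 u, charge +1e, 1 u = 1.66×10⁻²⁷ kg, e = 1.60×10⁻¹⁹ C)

The magnetic force provides the centripetal force: qvB = mv²/r, so r = mv/(qB).
r = (3.95×10^-25 kg)(1.91×10^6 m/s) / [(1×1.60×10^-19 C)(1.81×10^-3 T)] = 2610 m.

r ≈ 2.61 km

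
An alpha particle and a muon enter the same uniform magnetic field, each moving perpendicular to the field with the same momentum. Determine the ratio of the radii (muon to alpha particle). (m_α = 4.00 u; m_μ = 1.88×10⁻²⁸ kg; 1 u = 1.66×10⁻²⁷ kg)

r = p/(qB) ⇒ at equal p, r ∝ 1/q.
r_{muon}/r_{alpha particle} = 2.00.

ratio ≈ 2.00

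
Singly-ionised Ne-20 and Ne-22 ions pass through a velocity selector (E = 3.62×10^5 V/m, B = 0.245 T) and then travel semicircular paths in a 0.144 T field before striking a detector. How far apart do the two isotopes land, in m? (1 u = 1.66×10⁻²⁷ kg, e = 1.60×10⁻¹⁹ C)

Both emerge at v = E/B₁ = 1.48×10^6 m/s.
r = mv/(qB₂), so r₁ = 2.129 m and r₂ = 2.342 m, giving Δr = 0.213 m.
After a semicircle each ion lands a diameter 2r from the entry slit, so the separation is 2Δr = 0.426 m.

Δd ≈ 0.426 m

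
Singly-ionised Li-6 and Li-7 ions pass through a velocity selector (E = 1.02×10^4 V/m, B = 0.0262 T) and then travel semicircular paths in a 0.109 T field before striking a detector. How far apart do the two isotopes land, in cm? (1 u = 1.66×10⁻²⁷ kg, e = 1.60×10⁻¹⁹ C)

Both emerge at v = E/B₁ = 3.89×10^5 m/s.
r = mv/(qB₂), so r₁ = 0.2223 m and r₂ = 0.2594 m, giving Δr = 0.0371 m.
After a semicircle each ion lands a diameter 2r from the entry slit, so the separation is 2Δr = 0.0741 m.

Δd ≈ 7.41 cm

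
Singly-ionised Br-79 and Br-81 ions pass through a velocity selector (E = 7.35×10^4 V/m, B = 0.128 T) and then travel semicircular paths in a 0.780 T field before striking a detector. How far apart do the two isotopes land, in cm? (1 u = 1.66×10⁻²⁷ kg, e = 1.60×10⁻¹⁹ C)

Δd ≈ 3.06 cm

Both emerge at v = E/B₁ = 5.74×10^5 m/s.
r = mv/(qB₂), so r₁ = 0.6034 m and r₂ = 0.6187 m, giving Δr = 0.0153 m.
After a semicircle each ion lands a diameter 2r from the entry slit, so the separation is 2Δr = 0.0306 m.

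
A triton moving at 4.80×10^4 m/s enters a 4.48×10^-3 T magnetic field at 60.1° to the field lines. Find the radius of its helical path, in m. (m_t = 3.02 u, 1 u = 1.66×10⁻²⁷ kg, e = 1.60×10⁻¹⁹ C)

Only the perpendicular component v⊥ = v sin60.1° = 4.16×10^4 m/s is bent by the field.
r = m v⊥ /(qB) = (5.01×10^-27)(4.16×10^4) / [(1×1.60×10^-19)(4.48×10^-3)] = 0.291 m.

r ≈ 0.291 m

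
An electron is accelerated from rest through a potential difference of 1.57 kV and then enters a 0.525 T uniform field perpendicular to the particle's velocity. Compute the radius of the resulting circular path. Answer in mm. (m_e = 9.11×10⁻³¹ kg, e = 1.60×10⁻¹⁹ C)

r ≈ 0.255 mm

The kinetic energy gained is K = qV = (1×1.60×10^-19)(1570) = 2.51×10^-16 J.
v = √(2K/m) = 2.35×10^7 m/s.
r = mv/(qB) = (9.11×10^-31)(2.35×10^7) / [(1×1.60×10^-19)(0.525)] = 2.55×10^-4 m.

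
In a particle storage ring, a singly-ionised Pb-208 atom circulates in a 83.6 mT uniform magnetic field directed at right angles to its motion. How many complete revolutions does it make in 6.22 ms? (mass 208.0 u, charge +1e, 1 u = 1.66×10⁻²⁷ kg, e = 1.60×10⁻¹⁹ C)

N = 38

T = 2πm/(qB) = 2π(3.4528×10^-25) / [(1×1.60×10^-19)(0.0836)] = 1.6219×10^-4 s.
N = t/T = 6.22×10^-3 / 1.6219×10^-4 ≈ 38.35, so 38 complete revolutions.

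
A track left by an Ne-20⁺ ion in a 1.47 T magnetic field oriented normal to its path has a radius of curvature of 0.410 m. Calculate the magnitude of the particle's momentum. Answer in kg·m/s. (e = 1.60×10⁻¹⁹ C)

Since qvB = mv²/r, the momentum p = mv = qBr.
p = (1×1.60×10^-19)(1.47)(0.410) = 9.64×10^-20 kg·m/s.

p ≈ 9.64×10^-20 kg·m/s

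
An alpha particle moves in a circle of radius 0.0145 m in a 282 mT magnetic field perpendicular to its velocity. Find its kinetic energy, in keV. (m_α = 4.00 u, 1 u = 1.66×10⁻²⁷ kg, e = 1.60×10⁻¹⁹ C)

K ≈ 0.806 keV

v = qBr/m = (2×1.60×10^-19)(0.282)(0.0145) / (6.64×10^-27) = 1.97×10^5 m/s.
K = ½mv² = 0.5·(6.64×10^-27)·(1.97×10^5)² = 1.29×10^-16 J = 0.806 keV.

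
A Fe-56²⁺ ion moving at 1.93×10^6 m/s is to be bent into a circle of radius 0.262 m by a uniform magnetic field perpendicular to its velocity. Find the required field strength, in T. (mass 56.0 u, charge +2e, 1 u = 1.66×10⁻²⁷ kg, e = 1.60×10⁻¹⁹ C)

B ≈ 2.14 T

qvB = mv²/r gives B = mv/(qr).
B = (9.30×10^-26)(1.93×10^6) / [(2×1.60×10^-19)(0.262)] = 2.14 T.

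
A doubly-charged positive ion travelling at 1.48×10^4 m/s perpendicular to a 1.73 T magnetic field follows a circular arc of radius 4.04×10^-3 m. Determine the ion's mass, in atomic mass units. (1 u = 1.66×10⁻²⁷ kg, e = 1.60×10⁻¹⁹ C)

qvB = mv²/r ⇒ m = qBr/v.
m = (2×1.60×10^-19)(1.73)(4.04×10^-3) / (1.48×10^4) = 1.51×10^-25 kg = 91.0 u.

m ≈ 91.0 u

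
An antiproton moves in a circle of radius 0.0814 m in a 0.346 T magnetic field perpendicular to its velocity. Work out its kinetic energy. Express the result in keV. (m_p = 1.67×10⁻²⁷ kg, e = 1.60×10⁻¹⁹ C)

K ≈ 38.0 keV

v = qBr/m = (1×1.60×10^-19)(0.346)(0.0814) / (1.67×10^-27) = 2.70×10^6 m/s.
K = ½mv² = 0.5·(1.67×10^-27)·(2.70×10^6)² = 6.08×10^-15 J = 38.0 keV.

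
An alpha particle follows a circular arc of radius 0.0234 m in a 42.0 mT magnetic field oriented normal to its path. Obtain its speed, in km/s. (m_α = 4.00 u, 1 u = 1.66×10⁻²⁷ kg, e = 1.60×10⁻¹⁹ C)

From qvB = mv²/r, v = qBr/m.
v = (2×1.60×10^-19)(0.0420)(0.0234) / (6.64×10^-27) = 4.74×10^4 m/s.

v ≈ 47.4 km/s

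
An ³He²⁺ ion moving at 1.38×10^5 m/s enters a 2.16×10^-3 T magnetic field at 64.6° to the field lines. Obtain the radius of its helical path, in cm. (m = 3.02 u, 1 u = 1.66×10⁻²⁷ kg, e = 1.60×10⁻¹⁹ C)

Only the perpendicular component v⊥ = v sin64.6° = 1.25×10^5 m/s is bent by the field.
r = m v⊥ /(qB) = (5.01×10^-27)(1.25×10^5) / [(2×1.60×10^-19)(2.16×10^-3)] = 0.904 m.

r ≈ 90.4 cm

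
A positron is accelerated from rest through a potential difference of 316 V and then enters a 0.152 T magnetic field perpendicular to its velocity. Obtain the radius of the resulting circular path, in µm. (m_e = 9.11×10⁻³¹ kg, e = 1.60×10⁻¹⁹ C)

r ≈ 395 µm

The kinetic energy gained is K = qV = (1×1.60×10^-19)(316) = 5.06×10^-17 J.
v = √(2K/m) = 1.05×10^7 m/s.
r = mv/(qB) = (9.11×10^-31)(1.05×10^7) / [(1×1.60×10^-19)(0.152)] = 3.95×10^-4 m.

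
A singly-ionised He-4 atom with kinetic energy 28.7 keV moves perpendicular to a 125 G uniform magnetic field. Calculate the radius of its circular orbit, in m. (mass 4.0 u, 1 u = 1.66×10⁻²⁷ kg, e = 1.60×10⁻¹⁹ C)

r ≈ 3.90 m

Convert the energy: K = 28.7 keV = 4.59×10^-15 J.
v = √(2K/m) = √(2·4.59×10^-15/6.64×10^-27) = 1.18×10^6 m/s.
r = mv/(qB) = (6.64×10^-27)(1.18×10^6) / [(1×1.60×10^-19)(0.0125)] = 3.90 m.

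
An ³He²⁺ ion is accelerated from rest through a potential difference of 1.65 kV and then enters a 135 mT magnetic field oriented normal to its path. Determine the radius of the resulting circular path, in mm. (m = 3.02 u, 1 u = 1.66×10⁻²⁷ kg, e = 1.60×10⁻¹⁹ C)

The kinetic energy gained is K = qV = (2×1.60×10^-19)(1650) = 5.28×10^-16 J.
v = √(2K/m) = 4.59×10^5 m/s.
r = mv/(qB) = (5.01×10^-27)(4.59×10^5) / [(2×1.60×10^-19)(0.135)] = 0.0533 m.

r ≈ 53.3 mm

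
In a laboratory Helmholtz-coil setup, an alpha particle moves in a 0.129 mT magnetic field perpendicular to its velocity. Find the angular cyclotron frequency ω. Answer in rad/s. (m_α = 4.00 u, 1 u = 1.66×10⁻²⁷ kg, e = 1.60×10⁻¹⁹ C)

ω ≈ 6220 rad/s

ω = qB/m = (2×1.60×10^-19)(1.29×10^-4) / (6.64×10^-27) = 6220 rad/s.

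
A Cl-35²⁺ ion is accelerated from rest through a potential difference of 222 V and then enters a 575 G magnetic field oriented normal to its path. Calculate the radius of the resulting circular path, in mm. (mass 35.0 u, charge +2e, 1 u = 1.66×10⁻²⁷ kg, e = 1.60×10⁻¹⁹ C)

r ≈ 156 mm

The kinetic energy gained is K = qV = (2×1.60×10^-19)(222) = 7.10×10^-17 J.
v = √(2K/m) = 4.95×10^4 m/s.
r = mv/(qB) = (5.81×10^-26)(4.95×10^4) / [(2×1.60×10^-19)(0.0575)] = 0.156 m.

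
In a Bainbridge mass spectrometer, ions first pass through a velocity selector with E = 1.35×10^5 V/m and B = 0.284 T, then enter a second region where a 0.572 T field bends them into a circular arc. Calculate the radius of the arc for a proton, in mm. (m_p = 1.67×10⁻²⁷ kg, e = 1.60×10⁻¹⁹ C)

r ≈ 8.67 mm

The selector passes v = E/B = 1.35×10^5/0.284 = 4.75×10^5 m/s.
In the deflection region, r = mv/(qB₂) = (1.67×10^-27)(4.75×10^5) / [(1×1.60×10^-19)(0.572)] = 8.67×10^-3 m.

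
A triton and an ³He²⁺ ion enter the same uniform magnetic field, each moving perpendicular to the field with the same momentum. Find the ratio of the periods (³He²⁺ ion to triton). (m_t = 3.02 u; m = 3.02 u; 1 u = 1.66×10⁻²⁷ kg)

ratio ≈ 0.500

T = 2πm/(qB) is independent of speed, so T₂/T₁ = (m₂/q₂)/(m₁/q₁).
T_{³He²⁺ ion}/T_{triton} = (5.01×10^-27/2e) / (5.01×10^-27/1e) = 0.500.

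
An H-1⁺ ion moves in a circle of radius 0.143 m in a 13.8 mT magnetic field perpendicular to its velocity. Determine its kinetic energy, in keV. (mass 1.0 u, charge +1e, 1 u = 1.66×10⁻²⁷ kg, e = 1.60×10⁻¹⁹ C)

v = qBr/m = (1×1.60×10^-19)(0.0138)(0.143) / (1.66×10^-27) = 1.90×10^5 m/s.
K = ½mv² = 0.5·(1.66×10^-27)·(1.90×10^5)² = 3.00×10^-17 J = 0.188 keV.

K ≈ 0.188 keV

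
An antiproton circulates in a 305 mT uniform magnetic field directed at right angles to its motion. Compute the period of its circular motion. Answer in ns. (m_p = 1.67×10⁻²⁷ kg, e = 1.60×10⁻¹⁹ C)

The cyclotron period is independent of speed: T = 2πm/(qB).
T = 2π(1.67×10^-27) / [(1×1.60×10^-19)(0.305)] = 2.15×10^-7 s.

T ≈ 215 ns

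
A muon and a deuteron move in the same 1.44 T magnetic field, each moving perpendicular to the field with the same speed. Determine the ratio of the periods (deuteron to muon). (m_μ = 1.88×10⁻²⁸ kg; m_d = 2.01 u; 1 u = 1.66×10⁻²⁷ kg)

ratio ≈ 17.7

T = 2πm/(qB) is independent of speed, so T₂/T₁ = (m₂/q₂)/(m₁/q₁).
T_{deuteron}/T_{muon} = (3.34×10^-27/1e) / (1.88×10^-28/1e) = 17.7.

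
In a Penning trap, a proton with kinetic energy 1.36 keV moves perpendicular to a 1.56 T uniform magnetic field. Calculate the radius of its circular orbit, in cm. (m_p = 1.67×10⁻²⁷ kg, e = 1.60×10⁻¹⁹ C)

Convert the energy: K = 1.36 keV = 2.18×10^-16 J.
v = √(2K/m) = √(2·2.18×10^-16/1.67×10^-27) = 5.10×10^5 m/s.
r = mv/(qB) = (1.67×10^-27)(5.10×10^5) / [(1×1.60×10^-19)(1.56)] = 3.42×10^-3 m.

r ≈ 0.342 cm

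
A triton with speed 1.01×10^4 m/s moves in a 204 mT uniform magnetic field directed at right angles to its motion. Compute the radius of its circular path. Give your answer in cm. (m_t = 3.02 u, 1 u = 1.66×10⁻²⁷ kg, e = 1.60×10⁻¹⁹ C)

r ≈ 0.155 cm

The magnetic force provides the centripetal force: qvB = mv²/r, so r = mv/(qB).
r = (5.01×10^-27 kg)(1.01×10^4 m/s) / [(1×1.60×10^-19 C)(0.204 T)] = 1.55×10^-3 m.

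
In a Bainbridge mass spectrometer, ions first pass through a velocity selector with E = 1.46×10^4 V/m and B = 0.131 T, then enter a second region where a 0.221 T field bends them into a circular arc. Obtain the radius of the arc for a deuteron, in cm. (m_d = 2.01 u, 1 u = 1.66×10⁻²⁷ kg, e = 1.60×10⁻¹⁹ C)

r ≈ 1.05 cm

The selector passes v = E/B = 1.46×10^4/0.131 = 1.11×10^5 m/s.
In the deflection region, r = mv/(qB₂) = (3.34×10^-27)(1.11×10^5) / [(1×1.60×10^-19)(0.221)] = 0.0105 m.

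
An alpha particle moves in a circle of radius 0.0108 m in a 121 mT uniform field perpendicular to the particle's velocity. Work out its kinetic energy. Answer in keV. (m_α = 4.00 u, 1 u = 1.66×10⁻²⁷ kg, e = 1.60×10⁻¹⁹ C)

v = qBr/m = (2×1.60×10^-19)(0.121)(0.0108) / (6.64×10^-27) = 6.30×10^4 m/s.
K = ½mv² = 0.5·(6.64×10^-27)·(6.30×10^4)² = 1.32×10^-17 J = 0.0823 keV.

K ≈ 0.0823 keV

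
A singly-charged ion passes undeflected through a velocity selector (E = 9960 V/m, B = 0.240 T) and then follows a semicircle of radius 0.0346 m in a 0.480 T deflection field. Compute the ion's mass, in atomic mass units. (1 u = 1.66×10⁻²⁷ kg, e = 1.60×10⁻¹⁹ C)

m ≈ 38.6 u

v = E/B₁ = 4.15×10^4 m/s.
From r = mv/(qB₂), m = qB₂r/v = (1×1.60×10^-19)(0.480)(0.0346) / (4.15×10^4) = 6.40×10^-26 kg.
In atomic mass units: m = 6.40×10^-26 / 1.66×10^-27 = 38.6 u.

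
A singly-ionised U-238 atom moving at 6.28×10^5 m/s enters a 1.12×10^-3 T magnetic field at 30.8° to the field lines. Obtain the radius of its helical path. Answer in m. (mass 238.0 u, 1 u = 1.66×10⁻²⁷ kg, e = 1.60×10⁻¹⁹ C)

r ≈ 709 m

Only the perpendicular component v⊥ = v sin30.8° = 3.22×10^5 m/s is bent by the field.
r = m v⊥ /(qB) = (3.95×10^-25)(3.22×10^5) / [(1×1.60×10^-19)(1.12×10^-3)] = 709 m.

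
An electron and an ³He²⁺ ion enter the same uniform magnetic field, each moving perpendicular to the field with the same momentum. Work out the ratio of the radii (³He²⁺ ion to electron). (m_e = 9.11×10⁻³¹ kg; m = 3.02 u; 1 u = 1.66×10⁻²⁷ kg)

ratio ≈ 0.500

r = p/(qB) ⇒ at equal p, r ∝ 1/q.
r_{³He²⁺ ion}/r_{electron} = 0.500.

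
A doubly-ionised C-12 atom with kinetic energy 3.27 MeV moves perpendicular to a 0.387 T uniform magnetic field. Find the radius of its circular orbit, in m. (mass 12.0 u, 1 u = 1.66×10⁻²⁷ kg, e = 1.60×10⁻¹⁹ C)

r ≈ 1.17 m

Convert the energy: K = 3.27 MeV = 5.23×10^-13 J.
v = √(2K/m) = √(2·5.23×10^-13/1.99×10^-26) = 7.25×10^6 m/s.
r = mv/(qB) = (1.99×10^-26)(7.25×10^6) / [(2×1.60×10^-19)(0.387)] = 1.17 m.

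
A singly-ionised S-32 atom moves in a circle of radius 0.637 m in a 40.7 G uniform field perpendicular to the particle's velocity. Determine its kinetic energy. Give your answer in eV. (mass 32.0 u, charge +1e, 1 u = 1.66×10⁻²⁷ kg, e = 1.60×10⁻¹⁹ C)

K ≈ 10.1 eV

v = qBr/m = (1×1.60×10^-19)(4.07×10^-3)(0.637) / (5.31×10^-26) = 7810 m/s.
K = ½mv² = 0.5·(5.31×10^-26)·(7810)² = 1.62×10^-18 J = 10.1 eV.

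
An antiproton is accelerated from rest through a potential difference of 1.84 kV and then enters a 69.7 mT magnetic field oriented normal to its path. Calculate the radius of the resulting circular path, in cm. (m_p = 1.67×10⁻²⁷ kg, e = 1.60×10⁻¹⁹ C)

The kinetic energy gained is K = qV = (1×1.60×10^-19)(1840) = 2.94×10^-16 J.
v = √(2K/m) = 5.94×10^5 m/s.
r = mv/(qB) = (1.67×10^-27)(5.94×10^5) / [(1×1.60×10^-19)(0.0697)] = 0.0889 m.

r ≈ 8.89 cm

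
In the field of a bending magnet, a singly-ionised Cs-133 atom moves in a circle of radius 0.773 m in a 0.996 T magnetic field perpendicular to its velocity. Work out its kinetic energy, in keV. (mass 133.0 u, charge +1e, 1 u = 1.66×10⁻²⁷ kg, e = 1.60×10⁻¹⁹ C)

K ≈ 215 keV

v = qBr/m = (1×1.60×10^-19)(0.996)(0.773) / (2.21×10^-25) = 5.58×10^5 m/s.
K = ½mv² = 0.5·(2.21×10^-25)·(5.58×10^5)² = 3.44×10^-14 J = 215 keV.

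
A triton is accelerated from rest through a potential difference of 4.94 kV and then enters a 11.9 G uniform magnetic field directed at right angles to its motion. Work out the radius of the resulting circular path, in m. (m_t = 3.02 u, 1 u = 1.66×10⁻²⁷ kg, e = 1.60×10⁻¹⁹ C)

The kinetic energy gained is K = qV = (1×1.60×10^-19)(4940) = 7.90×10^-16 J.
v = √(2K/m) = 5.62×10^5 m/s.
r = mv/(qB) = (5.01×10^-27)(5.62×10^5) / [(1×1.60×10^-19)(1.19×10^-3)] = 14.8 m.

r ≈ 14.8 m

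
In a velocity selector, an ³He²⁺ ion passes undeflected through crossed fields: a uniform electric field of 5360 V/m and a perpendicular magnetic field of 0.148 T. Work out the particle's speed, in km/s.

v ≈ 36.2 km/s

For zero net force, qE = qvB, so v = E/B.
v = (5360) / (0.148) = 3.62×10^4 m/s.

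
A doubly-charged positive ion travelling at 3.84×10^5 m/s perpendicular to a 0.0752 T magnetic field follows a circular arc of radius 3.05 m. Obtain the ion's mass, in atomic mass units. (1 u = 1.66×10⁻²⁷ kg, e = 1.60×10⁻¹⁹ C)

qvB = mv²/r ⇒ m = qBr/v.
m = (2×1.60×10^-19)(0.0752)(3.05) / (3.84×10^5) = 1.91×10^-25 kg = 115 u.

m ≈ 115 u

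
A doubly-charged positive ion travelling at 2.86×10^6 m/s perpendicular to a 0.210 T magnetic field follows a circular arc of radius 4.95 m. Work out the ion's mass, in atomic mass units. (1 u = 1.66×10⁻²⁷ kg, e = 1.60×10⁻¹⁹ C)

m ≈ 70.1 u

qvB = mv²/r ⇒ m = qBr/v.
m = (2×1.60×10^-19)(0.210)(4.95) / (2.86×10^6) = 1.16×10^-25 kg = 70.1 u.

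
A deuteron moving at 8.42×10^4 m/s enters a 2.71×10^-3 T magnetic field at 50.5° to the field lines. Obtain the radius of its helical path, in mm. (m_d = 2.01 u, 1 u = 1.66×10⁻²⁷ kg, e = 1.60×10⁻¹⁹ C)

r ≈ 500 mm

Only the perpendicular component v⊥ = v sin50.5° = 6.50×10^4 m/s is bent by the field.
r = m v⊥ /(qB) = (3.34×10^-27)(6.50×10^4) / [(1×1.60×10^-19)(2.71×10^-3)] = 0.500 m.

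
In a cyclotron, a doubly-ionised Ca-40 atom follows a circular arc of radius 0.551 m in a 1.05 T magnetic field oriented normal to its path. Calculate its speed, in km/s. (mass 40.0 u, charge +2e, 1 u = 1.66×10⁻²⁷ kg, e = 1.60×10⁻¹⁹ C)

v ≈ 2790 km/s

From qvB = mv²/r, v = qBr/m.
v = (2×1.60×10^-19)(1.05)(0.551) / (6.64×10^-26) = 2.79×10^6 m/s.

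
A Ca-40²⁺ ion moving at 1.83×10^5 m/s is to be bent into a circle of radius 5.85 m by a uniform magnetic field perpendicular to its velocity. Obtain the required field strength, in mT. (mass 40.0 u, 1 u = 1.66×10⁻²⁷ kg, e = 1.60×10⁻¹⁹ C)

B ≈ 6.49 mT

qvB = mv²/r gives B = mv/(qr).
B = (6.64×10^-26)(1.83×10^5) / [(2×1.60×10^-19)(5.85)] = 6.49×10^-3 T.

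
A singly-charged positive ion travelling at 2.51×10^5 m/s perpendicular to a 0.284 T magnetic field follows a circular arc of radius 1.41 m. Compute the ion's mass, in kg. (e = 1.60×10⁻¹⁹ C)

qvB = mv²/r ⇒ m = qBr/v.
m = (1×1.60×10^-19)(0.284)(1.41) / (2.51×10^5) = 2.55×10^-25 kg.

m ≈ 2.55×10^-25 kg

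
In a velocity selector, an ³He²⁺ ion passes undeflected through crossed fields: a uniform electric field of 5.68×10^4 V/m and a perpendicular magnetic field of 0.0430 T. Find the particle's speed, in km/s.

For zero net force, qE = qvB, so v = E/B.
v = (5.68×10^4) / (0.0430) = 1.32×10^6 m/s.

v ≈ 1320 km/s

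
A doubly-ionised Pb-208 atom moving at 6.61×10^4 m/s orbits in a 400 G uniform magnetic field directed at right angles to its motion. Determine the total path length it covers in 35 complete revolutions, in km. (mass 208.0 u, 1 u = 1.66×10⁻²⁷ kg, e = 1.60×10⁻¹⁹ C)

r = mv/(qB) = 1.78 m, so one revolution covers 2πr = 11.2 m.
In 35 revolutions: L = 35·2πr = 392 m.

L ≈ 0.392 km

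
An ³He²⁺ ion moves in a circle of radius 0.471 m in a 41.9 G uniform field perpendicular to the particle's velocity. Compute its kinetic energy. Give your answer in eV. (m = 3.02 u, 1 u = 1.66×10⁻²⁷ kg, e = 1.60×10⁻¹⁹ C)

K ≈ 249 eV

v = qBr/m = (2×1.60×10^-19)(4.19×10^-3)(0.471) / (5.01×10^-27) = 1.26×10^5 m/s.
K = ½mv² = 0.5·(5.01×10^-27)·(1.26×10^5)² = 3.98×10^-17 J = 249 eV.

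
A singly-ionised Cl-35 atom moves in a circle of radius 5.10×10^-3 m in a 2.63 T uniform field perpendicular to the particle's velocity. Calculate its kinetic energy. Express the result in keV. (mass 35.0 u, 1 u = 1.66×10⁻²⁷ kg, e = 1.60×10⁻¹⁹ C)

v = qBr/m = (1×1.60×10^-19)(2.63)(5.10×10^-3) / (5.81×10^-26) = 3.69×10^4 m/s.
K = ½mv² = 0.5·(5.81×10^-26)·(3.69×10^4)² = 3.96×10^-17 J = 0.248 keV.

K ≈ 0.248 keV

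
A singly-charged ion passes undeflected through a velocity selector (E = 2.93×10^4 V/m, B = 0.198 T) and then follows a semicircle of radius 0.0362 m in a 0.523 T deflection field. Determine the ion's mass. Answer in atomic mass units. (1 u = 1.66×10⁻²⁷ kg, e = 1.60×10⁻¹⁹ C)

v = E/B₁ = 1.48×10^5 m/s.
From r = mv/(qB₂), m = qB₂r/v = (1×1.60×10^-19)(0.523)(0.0362) / (1.48×10^5) = 2.05×10^-26 kg.
In atomic mass units: m = 2.05×10^-26 / 1.66×10^-27 = 12.3 u.

m ≈ 12.3 u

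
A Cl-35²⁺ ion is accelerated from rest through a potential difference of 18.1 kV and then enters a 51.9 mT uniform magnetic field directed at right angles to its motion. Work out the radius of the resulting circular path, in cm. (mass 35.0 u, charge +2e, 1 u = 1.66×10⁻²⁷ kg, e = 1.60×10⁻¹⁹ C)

The kinetic energy gained is K = qV = (2×1.60×10^-19)(1.81×10^4) = 5.79×10^-15 J.
v = √(2K/m) = 4.47×10^5 m/s.
r = mv/(qB) = (5.81×10^-26)(4.47×10^5) / [(2×1.60×10^-19)(0.0519)] = 1.56 m.

r ≈ 156 cm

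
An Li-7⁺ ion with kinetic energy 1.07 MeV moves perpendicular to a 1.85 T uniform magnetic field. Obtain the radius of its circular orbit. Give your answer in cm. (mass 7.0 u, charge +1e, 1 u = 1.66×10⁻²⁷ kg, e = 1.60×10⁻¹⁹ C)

Convert the energy: K = 1.07 MeV = 1.71×10^-13 J.
v = √(2K/m) = √(2·1.71×10^-13/1.16×10^-26) = 5.43×10^6 m/s.
r = mv/(qB) = (1.16×10^-26)(5.43×10^6) / [(1×1.60×10^-19)(1.85)] = 0.213 m.

r ≈ 21.3 cm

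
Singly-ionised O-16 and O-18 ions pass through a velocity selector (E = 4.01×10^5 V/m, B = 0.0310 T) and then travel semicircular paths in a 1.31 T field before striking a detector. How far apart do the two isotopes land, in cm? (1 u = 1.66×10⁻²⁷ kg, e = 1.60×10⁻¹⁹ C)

Δd ≈ 41.0 cm

Both emerge at v = E/B₁ = 1.29×10^7 m/s.
r = mv/(qB₂), so r₁ = 1.639 m and r₂ = 1.844 m, giving Δr = 0.205 m.
After a semicircle each ion lands a diameter 2r from the entry slit, so the separation is 2Δr = 0.410 m.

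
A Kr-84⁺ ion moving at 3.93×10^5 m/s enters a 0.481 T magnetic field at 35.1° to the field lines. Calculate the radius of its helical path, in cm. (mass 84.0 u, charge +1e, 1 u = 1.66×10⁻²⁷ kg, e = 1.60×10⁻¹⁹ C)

Only the perpendicular component v⊥ = v sin35.1° = 2.26×10^5 m/s is bent by the field.
r = m v⊥ /(qB) = (1.39×10^-25)(2.26×10^5) / [(1×1.60×10^-19)(0.481)] = 0.409 m.

r ≈ 40.9 cm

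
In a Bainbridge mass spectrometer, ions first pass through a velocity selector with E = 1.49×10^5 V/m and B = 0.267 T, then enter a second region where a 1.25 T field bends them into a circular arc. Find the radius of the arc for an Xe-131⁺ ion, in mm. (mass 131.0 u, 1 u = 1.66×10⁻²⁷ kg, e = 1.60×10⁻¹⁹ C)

The selector passes v = E/B = 1.49×10^5/0.267 = 5.58×10^5 m/s.
In the deflection region, r = mv/(qB₂) = (2.17×10^-25)(5.58×10^5) / [(1×1.60×10^-19)(1.25)] = 0.607 m.

r ≈ 607 mm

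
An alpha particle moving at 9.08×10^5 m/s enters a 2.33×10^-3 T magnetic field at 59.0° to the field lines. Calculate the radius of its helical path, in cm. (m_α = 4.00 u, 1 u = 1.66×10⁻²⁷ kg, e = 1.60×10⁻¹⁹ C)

Only the perpendicular component v⊥ = v sin59.0° = 7.78×10^5 m/s is bent by the field.
r = m v⊥ /(qB) = (6.64×10^-27)(7.78×10^5) / [(2×1.60×10^-19)(2.33×10^-3)] = 6.93 m.

r ≈ 693 cm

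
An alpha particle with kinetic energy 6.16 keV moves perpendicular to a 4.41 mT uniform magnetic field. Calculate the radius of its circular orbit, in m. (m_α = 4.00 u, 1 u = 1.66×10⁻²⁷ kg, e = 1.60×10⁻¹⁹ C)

Convert the energy: K = 6.16 keV = 9.86×10^-16 J.
v = √(2K/m) = √(2·9.86×10^-16/6.64×10^-27) = 5.45×10^5 m/s.
r = mv/(qB) = (6.64×10^-27)(5.45×10^5) / [(2×1.60×10^-19)(4.41×10^-3)] = 2.56 m.

r ≈ 2.56 m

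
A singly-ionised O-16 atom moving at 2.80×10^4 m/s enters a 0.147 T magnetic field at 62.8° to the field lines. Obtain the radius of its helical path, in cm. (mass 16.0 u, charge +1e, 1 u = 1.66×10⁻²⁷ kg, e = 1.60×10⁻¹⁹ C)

r ≈ 2.81 cm

Only the perpendicular component v⊥ = v sin62.8° = 2.49×10^4 m/s is bent by the field.
r = m v⊥ /(qB) = (2.66×10^-26)(2.49×10^4) / [(1×1.60×10^-19)(0.147)] = 0.0281 m.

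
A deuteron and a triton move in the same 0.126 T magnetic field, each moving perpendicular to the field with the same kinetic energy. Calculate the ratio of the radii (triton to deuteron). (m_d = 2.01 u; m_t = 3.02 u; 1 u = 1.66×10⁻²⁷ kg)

ratio ≈ 1.23

r = √(2mK)/(qB) ⇒ at equal K, r ∝ √m/q.
r_{triton}/r_{deuteron} = 1.23.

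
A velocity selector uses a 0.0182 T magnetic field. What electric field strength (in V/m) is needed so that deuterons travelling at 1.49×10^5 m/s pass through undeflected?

qE = qvB ⇒ E = vB = (1.49×10^5)(0.0182) = 2710 V/m.

E ≈ 2710 V/m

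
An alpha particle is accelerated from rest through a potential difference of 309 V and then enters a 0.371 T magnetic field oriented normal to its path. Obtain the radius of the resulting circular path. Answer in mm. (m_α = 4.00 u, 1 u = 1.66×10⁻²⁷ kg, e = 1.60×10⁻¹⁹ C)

The kinetic energy gained is K = qV = (2×1.60×10^-19)(309) = 9.89×10^-17 J.
v = √(2K/m) = 1.73×10^5 m/s.
r = mv/(qB) = (6.64×10^-27)(1.73×10^5) / [(2×1.60×10^-19)(0.371)] = 9.65×10^-3 m.

r ≈ 9.65 mm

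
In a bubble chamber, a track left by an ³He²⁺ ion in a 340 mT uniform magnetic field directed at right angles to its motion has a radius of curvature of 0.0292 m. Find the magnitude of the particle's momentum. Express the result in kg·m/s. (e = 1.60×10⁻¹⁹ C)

p ≈ 3.18×10^-21 kg·m/s

Since qvB = mv²/r, the momentum p = mv = qBr.
p = (2×1.60×10^-19)(0.340)(0.0292) = 3.18×10^-21 kg·m/s.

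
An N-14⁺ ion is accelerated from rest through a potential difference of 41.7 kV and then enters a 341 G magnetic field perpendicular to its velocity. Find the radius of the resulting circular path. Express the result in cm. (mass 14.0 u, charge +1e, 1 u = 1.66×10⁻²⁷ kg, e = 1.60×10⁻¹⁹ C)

The kinetic energy gained is K = qV = (1×1.60×10^-19)(4.17×10^4) = 6.67×10^-15 J.
v = √(2K/m) = 7.58×10^5 m/s.
r = mv/(qB) = (2.32×10^-26)(7.58×10^5) / [(1×1.60×10^-19)(0.0341)] = 3.23 m.

r ≈ 323 cm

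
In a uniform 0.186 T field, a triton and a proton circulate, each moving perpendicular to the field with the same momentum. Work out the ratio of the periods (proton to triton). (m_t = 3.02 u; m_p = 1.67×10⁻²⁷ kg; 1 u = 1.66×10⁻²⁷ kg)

ratio ≈ 0.333

T = 2πm/(qB) is independent of speed, so T₂/T₁ = (m₂/q₂)/(m₁/q₁).
T_{proton}/T_{triton} = (1.67×10^-27/1e) / (5.01×10^-27/1e) = 0.333.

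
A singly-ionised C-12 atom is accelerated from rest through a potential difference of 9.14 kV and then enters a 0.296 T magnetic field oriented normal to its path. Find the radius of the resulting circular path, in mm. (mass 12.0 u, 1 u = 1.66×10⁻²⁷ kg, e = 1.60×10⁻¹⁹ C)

r ≈ 161 mm

The kinetic energy gained is K = qV = (1×1.60×10^-19)(9140) = 1.46×10^-15 J.
v = √(2K/m) = 3.83×10^5 m/s.
r = mv/(qB) = (1.99×10^-26)(3.83×10^5) / [(1×1.60×10^-19)(0.296)] = 0.161 m.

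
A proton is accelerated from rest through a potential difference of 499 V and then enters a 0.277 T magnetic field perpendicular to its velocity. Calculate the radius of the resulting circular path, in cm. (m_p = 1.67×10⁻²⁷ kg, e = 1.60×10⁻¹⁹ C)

The kinetic energy gained is K = qV = (1×1.60×10^-19)(499) = 7.98×10^-17 J.
v = √(2K/m) = 3.09×10^5 m/s.
r = mv/(qB) = (1.67×10^-27)(3.09×10^5) / [(1×1.60×10^-19)(0.277)] = 0.0117 m.

r ≈ 1.17 cm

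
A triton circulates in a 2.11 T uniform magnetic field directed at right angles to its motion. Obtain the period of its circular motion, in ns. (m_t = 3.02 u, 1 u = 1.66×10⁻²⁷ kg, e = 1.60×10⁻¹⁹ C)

T ≈ 93.3 ns

The cyclotron period is independent of speed: T = 2πm/(qB).
T = 2π(5.01×10^-27) / [(1×1.60×10^-19)(2.11)] = 9.33×10^-8 s.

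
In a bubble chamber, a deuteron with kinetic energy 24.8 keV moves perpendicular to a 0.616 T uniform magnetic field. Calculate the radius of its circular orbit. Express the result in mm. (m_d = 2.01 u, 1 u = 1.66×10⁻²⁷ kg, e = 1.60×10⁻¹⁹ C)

Convert the energy: K = 24.8 keV = 3.97×10^-15 J.
v = √(2K/m) = √(2·3.97×10^-15/3.34×10^-27) = 1.54×10^6 m/s.
r = mv/(qB) = (3.34×10^-27)(1.54×10^6) / [(1×1.60×10^-19)(0.616)] = 0.0522 m.

r ≈ 52.2 mm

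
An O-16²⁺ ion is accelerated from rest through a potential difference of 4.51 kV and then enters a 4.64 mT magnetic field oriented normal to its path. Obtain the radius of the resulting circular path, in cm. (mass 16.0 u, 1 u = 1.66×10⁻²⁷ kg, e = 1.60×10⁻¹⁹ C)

The kinetic energy gained is K = qV = (2×1.60×10^-19)(4510) = 1.44×10^-15 J.
v = √(2K/m) = 3.30×10^5 m/s.
r = mv/(qB) = (2.66×10^-26)(3.30×10^5) / [(2×1.60×10^-19)(4.64×10^-3)] = 5.90 m.

r ≈ 590 cm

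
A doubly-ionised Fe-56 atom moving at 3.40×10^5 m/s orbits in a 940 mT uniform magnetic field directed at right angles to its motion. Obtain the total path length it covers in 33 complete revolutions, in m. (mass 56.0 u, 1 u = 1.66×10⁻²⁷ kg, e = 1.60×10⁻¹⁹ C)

r = mv/(qB) = 0.105 m, so one revolution covers 2πr = 0.660 m.
In 33 revolutions: L = 33·2πr = 21.8 m.

L ≈ 21.8 m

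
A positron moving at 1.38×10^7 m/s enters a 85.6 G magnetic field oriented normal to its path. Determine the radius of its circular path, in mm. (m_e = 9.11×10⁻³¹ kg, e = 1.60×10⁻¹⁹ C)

r ≈ 9.18 mm

The magnetic force provides the centripetal force: qvB = mv²/r, so r = mv/(qB).
r = (9.11×10^-31 kg)(1.38×10^7 m/s) / [(1×1.60×10^-19 C)(8.56×10^-3 T)] = 9.18×10^-3 m.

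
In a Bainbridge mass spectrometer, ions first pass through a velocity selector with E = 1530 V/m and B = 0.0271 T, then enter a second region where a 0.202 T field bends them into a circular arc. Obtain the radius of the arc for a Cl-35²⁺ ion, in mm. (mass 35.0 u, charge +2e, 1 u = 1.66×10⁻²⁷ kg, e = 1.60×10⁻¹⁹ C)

The selector passes v = E/B = 1530/0.0271 = 5.65×10^4 m/s.
In the deflection region, r = mv/(qB₂) = (5.81×10^-26)(5.65×10^4) / [(2×1.60×10^-19)(0.202)] = 0.0507 m.

r ≈ 50.7 mm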